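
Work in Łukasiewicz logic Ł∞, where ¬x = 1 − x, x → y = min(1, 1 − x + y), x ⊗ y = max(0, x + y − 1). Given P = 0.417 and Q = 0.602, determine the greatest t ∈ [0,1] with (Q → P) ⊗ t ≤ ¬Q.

0.583

Q → P = min(1, 1 − 0.602 + 0.417) = min(1, 0.815) = 0.815
So the left factor is Q → P = 0.815.
¬Q = 1 − 0.602 = 0.398
So the right-hand bound is ¬Q = 0.398.
The residuum of the Łukasiewicz t-norm gives the supremum: min(1, 1 − 0.815 + 0.398).
1 − 0.815 + 0.398 = 0.583, so t = min(1, 0.583) = 0.583.
Check: 0.815 ⊗ 0.583 = max(0, 0.398) = 0.398 ≤ 0.398.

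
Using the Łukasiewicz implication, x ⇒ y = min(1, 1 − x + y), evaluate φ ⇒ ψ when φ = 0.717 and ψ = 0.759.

φ ⇒ ψ = min(1, 1 − 0.717 + 0.759) = min(1, 1.042) = 1.000
For comparison, the Gödel implication (1 if x ≤ y else y) would give 1.000.

1.000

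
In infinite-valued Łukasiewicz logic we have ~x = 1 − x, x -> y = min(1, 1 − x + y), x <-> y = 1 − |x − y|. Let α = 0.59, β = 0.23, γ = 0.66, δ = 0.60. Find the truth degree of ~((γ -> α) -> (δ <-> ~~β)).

0.30

γ -> α = min(1, 1 − 0.66 + 0.59) = min(1, 0.93) = 0.93
~β = 1 − 0.23 = 0.77
~~β = 1 − 0.77 = 0.23
δ <-> ~~β = 1 − |0.60 − 0.23| = 1 − 0.37 = 0.63
(γ -> α) -> (δ <-> ~~β) = min(1, 1 − 0.93 + 0.63) = min(1, 0.70) = 0.70
~((γ -> α) -> (δ <-> ~~β)) = 1 − 0.70 = 0.30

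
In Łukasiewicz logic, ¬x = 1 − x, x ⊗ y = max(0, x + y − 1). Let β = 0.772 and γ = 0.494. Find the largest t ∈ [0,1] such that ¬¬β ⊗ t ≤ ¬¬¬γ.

¬β = 1 − 0.772 = 0.228
¬¬β = 1 − 0.228 = 0.772
So the left factor is ¬¬β = 0.772.
¬γ = 1 − 0.494 = 0.506
¬¬γ = 1 − 0.506 = 0.494
¬¬¬γ = 1 − 0.494 = 0.506
So the right-hand bound is ¬¬¬γ = 0.506.
The residuum of the Łukasiewicz t-norm gives the supremum: min(1, 1 − 0.772 + 0.506).
1 − 0.772 + 0.506 = 0.734, so t = min(1, 0.734) = 0.734.
Check: 0.772 ⊗ 0.734 = max(0, 0.506) = 0.506 ≤ 0.506.

0.734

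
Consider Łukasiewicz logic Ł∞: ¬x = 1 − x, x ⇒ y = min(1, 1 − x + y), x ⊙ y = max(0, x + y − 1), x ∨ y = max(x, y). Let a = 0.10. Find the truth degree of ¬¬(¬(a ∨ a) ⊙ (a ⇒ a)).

0.90

a ∨ a = max(0.10, 0.10) = 0.10
¬(a ∨ a) = 1 − 0.10 = 0.90
a ⇒ a = min(1, 1 − 0.10 + 0.10) = min(1, 1.00) = 1.00
¬(a ∨ a) ⊙ (a ⇒ a) = max(0, 0.90 + 1.00 − 1) = max(0, 0.90) = 0.90
¬(¬(a ∨ a) ⊙ (a ⇒ a)) = 1 − 0.90 = 0.10
¬¬(¬(a ∨ a) ⊙ (a ⇒ a)) = 1 − 0.10 = 0.90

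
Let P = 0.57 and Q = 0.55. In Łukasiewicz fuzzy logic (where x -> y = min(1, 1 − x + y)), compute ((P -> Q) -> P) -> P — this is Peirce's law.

P -> Q = min(1, 1 − 0.57 + 0.55) = min(1, 0.98) = 0.98
(P -> Q) -> P = min(1, 1 − 0.98 + 0.57) = min(1, 0.59) = 0.59
((P -> Q) -> P) -> P = min(1, 1 − 0.59 + 0.57) = min(1, 0.98) = 0.98
(The value 0.98 < 1 shows this instance is not satisfied; not a Ł∞-tautology in general.)

0.98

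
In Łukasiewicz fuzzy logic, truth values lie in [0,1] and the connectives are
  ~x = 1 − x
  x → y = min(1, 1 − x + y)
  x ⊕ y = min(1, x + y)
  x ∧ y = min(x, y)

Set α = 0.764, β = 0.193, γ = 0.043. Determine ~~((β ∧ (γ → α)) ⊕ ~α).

γ → α = min(1, 1 − 0.043 + 0.764) = min(1, 1.721) = 1.000
β ∧ (γ → α) = min(0.193, 1.000) = 0.193
~α = 1 − 0.764 = 0.236
(β ∧ (γ → α)) ⊕ ~α = min(1, 0.193 + 0.236) = min(1, 0.429) = 0.429
~((β ∧ (γ → α)) ⊕ ~α) = 1 − 0.429 = 0.571
~~((β ∧ (γ → α)) ⊕ ~α) = 1 − 0.571 = 0.429

0.429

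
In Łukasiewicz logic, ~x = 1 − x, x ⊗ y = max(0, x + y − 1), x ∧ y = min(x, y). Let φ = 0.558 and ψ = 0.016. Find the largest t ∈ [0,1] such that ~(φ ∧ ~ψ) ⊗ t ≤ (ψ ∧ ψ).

~ψ = 1 − 0.016 = 0.984
φ ∧ ~ψ = min(0.558, 0.984) = 0.558
~(φ ∧ ~ψ) = 1 − 0.558 = 0.442
So the left factor is ~(φ ∧ ~ψ) = 0.442.
ψ ∧ ψ = min(0.016, 0.016) = 0.016
So the right-hand bound is ψ ∧ ψ = 0.016.
The residuum of the Łukasiewicz t-norm gives the supremum: min(1, 1 − 0.442 + 0.016).
1 − 0.442 + 0.016 = 0.574, so t = min(1, 0.574) = 0.574.
Check: 0.442 ⊗ 0.574 = max(0, 0.016) = 0.016 ≤ 0.016.

0.574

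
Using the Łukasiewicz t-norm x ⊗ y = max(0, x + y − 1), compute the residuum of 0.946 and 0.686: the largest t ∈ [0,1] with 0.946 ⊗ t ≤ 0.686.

0.740

The residuum of the Łukasiewicz t-norm gives the supremum: min(1, 1 − 0.946 + 0.686).
1 − 0.946 + 0.686 = 0.740, so t = min(1, 0.740) = 0.740.
Check: 0.946 ⊗ 0.740 = max(0, 0.686) = 0.686 ≤ 0.686.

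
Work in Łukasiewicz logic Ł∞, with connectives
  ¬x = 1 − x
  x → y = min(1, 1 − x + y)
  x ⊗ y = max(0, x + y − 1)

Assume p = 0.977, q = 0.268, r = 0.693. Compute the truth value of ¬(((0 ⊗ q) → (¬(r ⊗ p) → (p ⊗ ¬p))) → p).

0.023

0 ⊗ q = max(0, 0.000 + 0.268 − 1) = max(0, -0.732) = 0.000
r ⊗ p = max(0, 0.693 + 0.977 − 1) = max(0, 0.670) = 0.670
¬(r ⊗ p) = 1 − 0.670 = 0.330
¬p = 1 − 0.977 = 0.023
p ⊗ ¬p = max(0, 0.977 + 0.023 − 1) = max(0, 0.000) = 0.000
¬(r ⊗ p) → (p ⊗ ¬p) = min(1, 1 − 0.330 + 0.000) = min(1, 0.670) = 0.670
(0 ⊗ q) → (¬(r ⊗ p) → (p ⊗ ¬p)) = min(1, 1 − 0.000 + 0.670) = min(1, 1.670) = 1.000
((0 ⊗ q) → (¬(r ⊗ p) → (p ⊗ ¬p))) → p = min(1, 1 − 1.000 + 0.977) = min(1, 0.977) = 0.977
¬(((0 ⊗ q) → (¬(r ⊗ p) → (p ⊗ ¬p))) → p) = 1 − 0.977 = 0.023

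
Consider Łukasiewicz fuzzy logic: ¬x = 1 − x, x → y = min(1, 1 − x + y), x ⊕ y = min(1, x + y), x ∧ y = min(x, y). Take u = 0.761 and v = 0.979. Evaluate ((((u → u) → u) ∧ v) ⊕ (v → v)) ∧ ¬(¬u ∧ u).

0.761

u → u = min(1, 1 − 0.761 + 0.761) = min(1, 1.000) = 1.000
(u → u) → u = min(1, 1 − 1.000 + 0.761) = min(1, 0.761) = 0.761
((u → u) → u) ∧ v = min(0.761, 0.979) = 0.761
v → v = min(1, 1 − 0.979 + 0.979) = min(1, 1.000) = 1.000
(((u → u) → u) ∧ v) ⊕ (v → v) = min(1, 0.761 + 1.000) = min(1, 1.761) = 1.000
¬u = 1 − 0.761 = 0.239
¬u ∧ u = min(0.239, 0.761) = 0.239
¬(¬u ∧ u) = 1 − 0.239 = 0.761
((((u → u) → u) ∧ v) ⊕ (v → v)) ∧ ¬(¬u ∧ u) = min(1.000, 0.761) = 0.761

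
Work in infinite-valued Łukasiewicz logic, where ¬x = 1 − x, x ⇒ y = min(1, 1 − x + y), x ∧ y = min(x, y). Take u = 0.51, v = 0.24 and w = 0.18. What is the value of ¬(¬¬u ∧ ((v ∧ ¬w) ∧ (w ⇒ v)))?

0.76

¬u = 1 − 0.51 = 0.49
¬¬u = 1 − 0.49 = 0.51
¬w = 1 − 0.18 = 0.82
v ∧ ¬w = min(0.24, 0.82) = 0.24
w ⇒ v = min(1, 1 − 0.18 + 0.24) = min(1, 1.06) = 1.00
(v ∧ ¬w) ∧ (w ⇒ v) = min(0.24, 1.00) = 0.24
¬¬u ∧ ((v ∧ ¬w) ∧ (w ⇒ v)) = min(0.51, 0.24) = 0.24
¬(¬¬u ∧ ((v ∧ ¬w) ∧ (w ⇒ v))) = 1 − 0.24 = 0.76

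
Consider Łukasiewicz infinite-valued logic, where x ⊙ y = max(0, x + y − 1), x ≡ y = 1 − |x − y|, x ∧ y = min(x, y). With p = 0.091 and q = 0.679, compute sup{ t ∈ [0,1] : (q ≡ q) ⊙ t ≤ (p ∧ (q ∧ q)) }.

q ≡ q = 1 − |0.679 − 0.679| = 1 − 0.000 = 1.000
So the left factor is q ≡ q = 1.000.
q ∧ q = min(0.679, 0.679) = 0.679
p ∧ (q ∧ q) = min(0.091, 0.679) = 0.091
So the right-hand bound is p ∧ (q ∧ q) = 0.091.
The residuum of the Łukasiewicz t-norm gives the supremum: min(1, 1 − 1.000 + 0.091).
1 − 1.000 + 0.091 = 0.091, so t = min(1, 0.091) = 0.091.
Check: 1.000 ⊙ 0.091 = max(0, 0.091) = 0.091 ≤ 0.091.

0.091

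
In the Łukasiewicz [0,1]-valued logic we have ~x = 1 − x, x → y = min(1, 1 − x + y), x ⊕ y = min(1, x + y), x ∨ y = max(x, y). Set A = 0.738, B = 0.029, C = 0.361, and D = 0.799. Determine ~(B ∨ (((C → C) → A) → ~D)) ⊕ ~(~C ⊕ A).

0.537

C → C = min(1, 1 − 0.361 + 0.361) = min(1, 1.000) = 1.000
(C → C) → A = min(1, 1 − 1.000 + 0.738) = min(1, 0.738) = 0.738
~D = 1 − 0.799 = 0.201
((C → C) → A) → ~D = min(1, 1 − 0.738 + 0.201) = min(1, 0.463) = 0.463
B ∨ (((C → C) → A) → ~D) = max(0.029, 0.463) = 0.463
~(B ∨ (((C → C) → A) → ~D)) = 1 − 0.463 = 0.537
~C = 1 − 0.361 = 0.639
~C ⊕ A = min(1, 0.639 + 0.738) = min(1, 1.377) = 1.000
~(~C ⊕ A) = 1 − 1.000 = 0.000
~(B ∨ (((C → C) → A) → ~D)) ⊕ ~(~C ⊕ A) = min(1, 0.537 + 0.000) = min(1, 0.537) = 0.537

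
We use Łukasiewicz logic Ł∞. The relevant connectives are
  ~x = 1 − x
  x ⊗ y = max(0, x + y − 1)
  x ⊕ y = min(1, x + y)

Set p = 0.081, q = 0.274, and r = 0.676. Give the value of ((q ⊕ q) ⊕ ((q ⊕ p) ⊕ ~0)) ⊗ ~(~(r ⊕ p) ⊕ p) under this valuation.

q ⊕ q = min(1, 0.274 + 0.274) = min(1, 0.548) = 0.548
q ⊕ p = min(1, 0.274 + 0.081) = min(1, 0.355) = 0.355
~0 = 1 − 0.000 = 1.000
(q ⊕ p) ⊕ ~0 = min(1, 0.355 + 1.000) = min(1, 1.355) = 1.000
(q ⊕ q) ⊕ ((q ⊕ p) ⊕ ~0) = min(1, 0.548 + 1.000) = min(1, 1.548) = 1.000
r ⊕ p = min(1, 0.676 + 0.081) = min(1, 0.757) = 0.757
~(r ⊕ p) = 1 − 0.757 = 0.243
~(r ⊕ p) ⊕ p = min(1, 0.243 + 0.081) = min(1, 0.324) = 0.324
~(~(r ⊕ p) ⊕ p) = 1 − 0.324 = 0.676
((q ⊕ q) ⊕ ((q ⊕ p) ⊕ ~0)) ⊗ ~(~(r ⊕ p) ⊕ p) = max(0, 1.000 + 0.676 − 1) = max(0, 0.676) = 0.676

0.676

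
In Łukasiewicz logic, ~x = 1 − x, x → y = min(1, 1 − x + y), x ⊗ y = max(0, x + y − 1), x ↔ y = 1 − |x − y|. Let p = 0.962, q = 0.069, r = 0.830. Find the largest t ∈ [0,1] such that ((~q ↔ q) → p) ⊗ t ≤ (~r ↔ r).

0.340

~q = 1 − 0.069 = 0.931
~q ↔ q = 1 − |0.931 − 0.069| = 1 − 0.862 = 0.138
(~q ↔ q) → p = min(1, 1 − 0.138 + 0.962) = min(1, 1.824) = 1.000
So the left factor is (~q ↔ q) → p = 1.000.
~r = 1 − 0.830 = 0.170
~r ↔ r = 1 − |0.170 − 0.830| = 1 − 0.660 = 0.340
So the right-hand bound is ~r ↔ r = 0.340.
The residuum of the Łukasiewicz t-norm gives the supremum: min(1, 1 − 1.000 + 0.340).
1 − 1.000 + 0.340 = 0.340, so t = min(1, 0.340) = 0.340.
Check: 1.000 ⊗ 0.340 = max(0, 0.340) = 0.340 ≤ 0.340.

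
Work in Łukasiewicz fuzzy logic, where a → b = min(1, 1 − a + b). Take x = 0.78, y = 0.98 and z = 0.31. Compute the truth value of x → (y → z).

y → z = min(1, 1 − 0.98 + 0.31) = min(1, 0.33) = 0.33
x → (y → z) = min(1, 1 − 0.78 + 0.33) = min(1, 0.55) = 0.55

0.55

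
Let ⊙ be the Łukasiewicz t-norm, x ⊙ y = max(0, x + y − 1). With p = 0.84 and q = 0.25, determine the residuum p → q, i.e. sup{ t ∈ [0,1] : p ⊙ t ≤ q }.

0.41

The residuum of the Łukasiewicz t-norm gives the supremum: min(1, 1 − 0.84 + 0.25).
1 − 0.84 + 0.25 = 0.41, so t = min(1, 0.41) = 0.41.
Check: 0.84 ⊙ 0.41 = max(0, 0.25) = 0.25 ≤ 0.25.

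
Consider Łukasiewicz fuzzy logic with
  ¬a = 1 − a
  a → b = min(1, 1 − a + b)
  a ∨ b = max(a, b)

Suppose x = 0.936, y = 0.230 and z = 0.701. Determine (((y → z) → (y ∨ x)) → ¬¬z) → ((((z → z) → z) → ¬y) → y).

0.465

y → z = min(1, 1 − 0.230 + 0.701) = min(1, 1.471) = 1.000
y ∨ x = max(0.230, 0.936) = 0.936
(y → z) → (y ∨ x) = min(1, 1 − 1.000 + 0.936) = min(1, 0.936) = 0.936
¬z = 1 − 0.701 = 0.299
¬¬z = 1 − 0.299 = 0.701
((y → z) → (y ∨ x)) → ¬¬z = min(1, 1 − 0.936 + 0.701) = min(1, 0.765) = 0.765
z → z = min(1, 1 − 0.701 + 0.701) = min(1, 1.000) = 1.000
(z → z) → z = min(1, 1 − 1.000 + 0.701) = min(1, 0.701) = 0.701
¬y = 1 − 0.230 = 0.770
((z → z) → z) → ¬y = min(1, 1 − 0.701 + 0.770) = min(1, 1.069) = 1.000
(((z → z) → z) → ¬y) → y = min(1, 1 − 1.000 + 0.230) = min(1, 0.230) = 0.230
(((y → z) → (y ∨ x)) → ¬¬z) → ((((z → z) → z) → ¬y) → y) = min(1, 1 − 0.765 + 0.230) = min(1, 0.465) = 0.465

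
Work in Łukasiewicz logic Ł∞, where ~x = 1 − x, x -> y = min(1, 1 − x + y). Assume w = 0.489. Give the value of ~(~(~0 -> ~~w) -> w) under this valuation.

~0 = 1 − 0.000 = 1.000
~w = 1 − 0.489 = 0.511
~~w = 1 − 0.511 = 0.489
~0 -> ~~w = min(1, 1 − 1.000 + 0.489) = min(1, 0.489) = 0.489
~(~0 -> ~~w) = 1 − 0.489 = 0.511
~(~0 -> ~~w) -> w = min(1, 1 − 0.511 + 0.489) = min(1, 0.978) = 0.978
~(~(~0 -> ~~w) -> w) = 1 − 0.978 = 0.022

0.022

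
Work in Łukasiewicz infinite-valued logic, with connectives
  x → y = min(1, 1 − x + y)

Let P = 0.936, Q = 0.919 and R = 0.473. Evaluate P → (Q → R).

Q → R = min(1, 1 − 0.919 + 0.473) = min(1, 0.554) = 0.554
P → (Q → R) = min(1, 1 − 0.936 + 0.554) = min(1, 0.618) = 0.618

0.618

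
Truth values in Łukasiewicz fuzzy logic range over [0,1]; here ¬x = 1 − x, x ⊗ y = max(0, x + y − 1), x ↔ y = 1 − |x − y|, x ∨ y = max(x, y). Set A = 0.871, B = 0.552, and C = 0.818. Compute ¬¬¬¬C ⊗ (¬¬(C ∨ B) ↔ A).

¬C = 1 − 0.818 = 0.182
¬¬C = 1 − 0.182 = 0.818
¬¬¬C = 1 − 0.818 = 0.182
¬¬¬¬C = 1 − 0.182 = 0.818
C ∨ B = max(0.818, 0.552) = 0.818
¬(C ∨ B) = 1 − 0.818 = 0.182
¬¬(C ∨ B) = 1 − 0.182 = 0.818
¬¬(C ∨ B) ↔ A = 1 − |0.818 − 0.871| = 1 − 0.053 = 0.947
¬¬¬¬C ⊗ (¬¬(C ∨ B) ↔ A) = max(0, 0.818 + 0.947 − 1) = max(0, 0.765) = 0.765

0.765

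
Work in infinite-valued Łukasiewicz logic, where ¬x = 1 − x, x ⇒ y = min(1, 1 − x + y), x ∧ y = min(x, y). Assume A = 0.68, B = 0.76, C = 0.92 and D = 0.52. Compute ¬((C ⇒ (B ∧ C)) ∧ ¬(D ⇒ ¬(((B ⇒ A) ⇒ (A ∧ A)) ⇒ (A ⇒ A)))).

0.48

B ∧ C = min(0.76, 0.92) = 0.76
C ⇒ (B ∧ C) = min(1, 1 − 0.92 + 0.76) = min(1, 0.84) = 0.84
B ⇒ A = min(1, 1 − 0.76 + 0.68) = min(1, 0.92) = 0.92
A ∧ A = min(0.68, 0.68) = 0.68
(B ⇒ A) ⇒ (A ∧ A) = min(1, 1 − 0.92 + 0.68) = min(1, 0.76) = 0.76
A ⇒ A = min(1, 1 − 0.68 + 0.68) = min(1, 1.00) = 1.00
((B ⇒ A) ⇒ (A ∧ A)) ⇒ (A ⇒ A) = min(1, 1 − 0.76 + 1.00) = min(1, 1.24) = 1.00
¬(((B ⇒ A) ⇒ (A ∧ A)) ⇒ (A ⇒ A)) = 1 − 1.00 = 0.00
D ⇒ ¬(((B ⇒ A) ⇒ (A ∧ A)) ⇒ (A ⇒ A)) = min(1, 1 − 0.52 + 0.00) = min(1, 0.48) = 0.48
¬(D ⇒ ¬(((B ⇒ A) ⇒ (A ∧ A)) ⇒ (A ⇒ A))) = 1 − 0.48 = 0.52
(C ⇒ (B ∧ C)) ∧ ¬(D ⇒ ¬(((B ⇒ A) ⇒ (A ∧ A)) ⇒ (A ⇒ A))) = min(0.84, 0.52) = 0.52
¬((C ⇒ (B ∧ C)) ∧ ¬(D ⇒ ¬(((B ⇒ A) ⇒ (A ∧ A)) ⇒ (A ⇒ A)))) = 1 − 0.52 = 0.48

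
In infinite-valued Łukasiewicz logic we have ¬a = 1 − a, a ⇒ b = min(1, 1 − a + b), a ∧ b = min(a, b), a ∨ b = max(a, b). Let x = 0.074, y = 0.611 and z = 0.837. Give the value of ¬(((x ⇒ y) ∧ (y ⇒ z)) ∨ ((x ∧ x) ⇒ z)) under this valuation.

0.000

x ⇒ y = min(1, 1 − 0.074 + 0.611) = min(1, 1.537) = 1.000
y ⇒ z = min(1, 1 − 0.611 + 0.837) = min(1, 1.226) = 1.000
(x ⇒ y) ∧ (y ⇒ z) = min(1.000, 1.000) = 1.000
x ∧ x = min(0.074, 0.074) = 0.074
(x ∧ x) ⇒ z = min(1, 1 − 0.074 + 0.837) = min(1, 1.763) = 1.000
((x ⇒ y) ∧ (y ⇒ z)) ∨ ((x ∧ x) ⇒ z) = max(1.000, 1.000) = 1.000
¬(((x ⇒ y) ∧ (y ⇒ z)) ∨ ((x ∧ x) ⇒ z)) = 1 − 1.000 = 0.000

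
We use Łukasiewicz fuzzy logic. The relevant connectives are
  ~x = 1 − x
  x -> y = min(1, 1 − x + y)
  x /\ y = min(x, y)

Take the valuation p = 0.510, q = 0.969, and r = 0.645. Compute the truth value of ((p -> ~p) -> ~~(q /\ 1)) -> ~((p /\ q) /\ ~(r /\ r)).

0.656

~p = 1 − 0.510 = 0.490
p -> ~p = min(1, 1 − 0.510 + 0.490) = min(1, 0.980) = 0.980
q /\ 1 = min(0.969, 1.000) = 0.969
~(q /\ 1) = 1 − 0.969 = 0.031
~~(q /\ 1) = 1 − 0.031 = 0.969
(p -> ~p) -> ~~(q /\ 1) = min(1, 1 − 0.980 + 0.969) = min(1, 0.989) = 0.989
p /\ q = min(0.510, 0.969) = 0.510
r /\ r = min(0.645, 0.645) = 0.645
~(r /\ r) = 1 − 0.645 = 0.355
(p /\ q) /\ ~(r /\ r) = min(0.510, 0.355) = 0.355
~((p /\ q) /\ ~(r /\ r)) = 1 − 0.355 = 0.645
((p -> ~p) -> ~~(q /\ 1)) -> ~((p /\ q) /\ ~(r /\ r)) = min(1, 1 − 0.989 + 0.645) = min(1, 0.656) = 0.656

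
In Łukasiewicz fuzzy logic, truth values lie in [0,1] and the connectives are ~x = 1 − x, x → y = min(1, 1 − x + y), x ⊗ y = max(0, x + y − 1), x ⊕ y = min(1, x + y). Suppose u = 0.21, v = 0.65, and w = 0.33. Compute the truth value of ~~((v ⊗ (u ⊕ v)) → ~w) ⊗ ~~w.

u ⊕ v = min(1, 0.21 + 0.65) = min(1, 0.86) = 0.86
v ⊗ (u ⊕ v) = max(0, 0.65 + 0.86 − 1) = max(0, 0.51) = 0.51
~w = 1 − 0.33 = 0.67
(v ⊗ (u ⊕ v)) → ~w = min(1, 1 − 0.51 + 0.67) = min(1, 1.16) = 1.00
~((v ⊗ (u ⊕ v)) → ~w) = 1 − 1.00 = 0.00
~~((v ⊗ (u ⊕ v)) → ~w) = 1 − 0.00 = 1.00
~~w = 1 − 0.67 = 0.33
~~((v ⊗ (u ⊕ v)) → ~w) ⊗ ~~w = max(0, 1.00 + 0.33 − 1) = max(0, 0.33) = 0.33

0.33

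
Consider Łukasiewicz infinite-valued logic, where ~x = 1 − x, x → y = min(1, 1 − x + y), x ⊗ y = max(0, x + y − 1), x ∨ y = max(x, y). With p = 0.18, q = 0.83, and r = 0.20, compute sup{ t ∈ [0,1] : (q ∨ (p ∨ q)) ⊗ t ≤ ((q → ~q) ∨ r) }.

p ∨ q = max(0.18, 0.83) = 0.83
q ∨ (p ∨ q) = max(0.83, 0.83) = 0.83
So the left factor is q ∨ (p ∨ q) = 0.83.
~q = 1 − 0.83 = 0.17
q → ~q = min(1, 1 − 0.83 + 0.17) = min(1, 0.34) = 0.34
(q → ~q) ∨ r = max(0.34, 0.20) = 0.34
So the right-hand bound is (q → ~q) ∨ r = 0.34.
The residuum of the Łukasiewicz t-norm gives the supremum: min(1, 1 − 0.83 + 0.34).
1 − 0.83 + 0.34 = 0.51, so t = min(1, 0.51) = 0.51.
Check: 0.83 ⊗ 0.51 = max(0, 0.34) = 0.34 ≤ 0.34.

0.51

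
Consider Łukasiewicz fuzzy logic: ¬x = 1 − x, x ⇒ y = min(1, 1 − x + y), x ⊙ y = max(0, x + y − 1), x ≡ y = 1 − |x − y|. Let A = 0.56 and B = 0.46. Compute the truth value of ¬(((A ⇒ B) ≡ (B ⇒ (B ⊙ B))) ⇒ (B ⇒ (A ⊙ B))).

0.08

A ⇒ B = min(1, 1 − 0.56 + 0.46) = min(1, 0.90) = 0.90
B ⊙ B = max(0, 0.46 + 0.46 − 1) = max(0, -0.08) = 0.00
B ⇒ (B ⊙ B) = min(1, 1 − 0.46 + 0.00) = min(1, 0.54) = 0.54
(A ⇒ B) ≡ (B ⇒ (B ⊙ B)) = 1 − |0.90 − 0.54| = 1 − 0.36 = 0.64
A ⊙ B = max(0, 0.56 + 0.46 − 1) = max(0, 0.02) = 0.02
B ⇒ (A ⊙ B) = min(1, 1 − 0.46 + 0.02) = min(1, 0.56) = 0.56
((A ⇒ B) ≡ (B ⇒ (B ⊙ B))) ⇒ (B ⇒ (A ⊙ B)) = min(1, 1 − 0.64 + 0.56) = min(1, 0.92) = 0.92
¬(((A ⇒ B) ≡ (B ⇒ (B ⊙ B))) ⇒ (B ⇒ (A ⊙ B))) = 1 − 0.92 = 0.08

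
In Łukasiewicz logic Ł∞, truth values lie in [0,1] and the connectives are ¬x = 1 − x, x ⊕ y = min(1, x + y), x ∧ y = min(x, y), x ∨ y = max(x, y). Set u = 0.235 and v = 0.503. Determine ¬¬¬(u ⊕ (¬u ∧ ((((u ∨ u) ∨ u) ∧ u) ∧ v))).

¬u = 1 − 0.235 = 0.765
u ∨ u = max(0.235, 0.235) = 0.235
(u ∨ u) ∨ u = max(0.235, 0.235) = 0.235
((u ∨ u) ∨ u) ∧ u = min(0.235, 0.235) = 0.235
(((u ∨ u) ∨ u) ∧ u) ∧ v = min(0.235, 0.503) = 0.235
¬u ∧ ((((u ∨ u) ∨ u) ∧ u) ∧ v) = min(0.765, 0.235) = 0.235
u ⊕ (¬u ∧ ((((u ∨ u) ∨ u) ∧ u) ∧ v)) = min(1, 0.235 + 0.235) = min(1, 0.470) = 0.470
¬(u ⊕ (¬u ∧ ((((u ∨ u) ∨ u) ∧ u) ∧ v))) = 1 − 0.470 = 0.530
¬¬(u ⊕ (¬u ∧ ((((u ∨ u) ∨ u) ∧ u) ∧ v))) = 1 − 0.530 = 0.470
¬¬¬(u ⊕ (¬u ∧ ((((u ∨ u) ∨ u) ∧ u) ∧ v))) = 1 − 0.470 = 0.530

0.530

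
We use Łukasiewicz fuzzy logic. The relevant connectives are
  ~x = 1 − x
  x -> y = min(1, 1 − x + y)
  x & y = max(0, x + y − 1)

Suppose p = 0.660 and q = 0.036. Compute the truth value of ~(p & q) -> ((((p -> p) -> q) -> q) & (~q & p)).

p & q = max(0, 0.660 + 0.036 − 1) = max(0, -0.304) = 0.000
~(p & q) = 1 − 0.000 = 1.000
p -> p = min(1, 1 − 0.660 + 0.660) = min(1, 1.000) = 1.000
(p -> p) -> q = min(1, 1 − 1.000 + 0.036) = min(1, 0.036) = 0.036
((p -> p) -> q) -> q = min(1, 1 − 0.036 + 0.036) = min(1, 1.000) = 1.000
~q = 1 − 0.036 = 0.964
~q & p = max(0, 0.964 + 0.660 − 1) = max(0, 0.624) = 0.624
(((p -> p) -> q) -> q) & (~q & p) = max(0, 1.000 + 0.624 − 1) = max(0, 0.624) = 0.624
~(p & q) -> ((((p -> p) -> q) -> q) & (~q & p)) = min(1, 1 − 1.000 + 0.624) = min(1, 0.624) = 0.624

0.624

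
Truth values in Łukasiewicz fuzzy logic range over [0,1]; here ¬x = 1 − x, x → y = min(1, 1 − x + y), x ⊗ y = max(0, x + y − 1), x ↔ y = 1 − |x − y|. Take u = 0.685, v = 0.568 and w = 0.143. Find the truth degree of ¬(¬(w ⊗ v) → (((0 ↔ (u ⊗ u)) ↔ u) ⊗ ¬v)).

0.623

w ⊗ v = max(0, 0.143 + 0.568 − 1) = max(0, -0.289) = 0.000
¬(w ⊗ v) = 1 − 0.000 = 1.000
u ⊗ u = max(0, 0.685 + 0.685 − 1) = max(0, 0.370) = 0.370
0 ↔ (u ⊗ u) = 1 − |0.000 − 0.370| = 1 − 0.370 = 0.630
(0 ↔ (u ⊗ u)) ↔ u = 1 − |0.630 − 0.685| = 1 − 0.055 = 0.945
¬v = 1 − 0.568 = 0.432
((0 ↔ (u ⊗ u)) ↔ u) ⊗ ¬v = max(0, 0.945 + 0.432 − 1) = max(0, 0.377) = 0.377
¬(w ⊗ v) → (((0 ↔ (u ⊗ u)) ↔ u) ⊗ ¬v) = min(1, 1 − 1.000 + 0.377) = min(1, 0.377) = 0.377
¬(¬(w ⊗ v) → (((0 ↔ (u ⊗ u)) ↔ u) ⊗ ¬v)) = 1 − 0.377 = 0.623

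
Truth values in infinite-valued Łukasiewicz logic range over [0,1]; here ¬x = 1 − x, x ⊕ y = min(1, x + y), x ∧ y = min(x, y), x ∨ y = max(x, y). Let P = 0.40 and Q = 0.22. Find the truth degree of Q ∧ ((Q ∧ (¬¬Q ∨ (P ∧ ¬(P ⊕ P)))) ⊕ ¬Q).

0.22

¬Q = 1 − 0.22 = 0.78
¬¬Q = 1 − 0.78 = 0.22
P ⊕ P = min(1, 0.40 + 0.40) = min(1, 0.80) = 0.80
¬(P ⊕ P) = 1 − 0.80 = 0.20
P ∧ ¬(P ⊕ P) = min(0.40, 0.20) = 0.20
¬¬Q ∨ (P ∧ ¬(P ⊕ P)) = max(0.22, 0.20) = 0.22
Q ∧ (¬¬Q ∨ (P ∧ ¬(P ⊕ P))) = min(0.22, 0.22) = 0.22
(Q ∧ (¬¬Q ∨ (P ∧ ¬(P ⊕ P)))) ⊕ ¬Q = min(1, 0.22 + 0.78) = min(1, 1.00) = 1.00
Q ∧ ((Q ∧ (¬¬Q ∨ (P ∧ ¬(P ⊕ P)))) ⊕ ¬Q) = min(0.22, 1.00) = 0.22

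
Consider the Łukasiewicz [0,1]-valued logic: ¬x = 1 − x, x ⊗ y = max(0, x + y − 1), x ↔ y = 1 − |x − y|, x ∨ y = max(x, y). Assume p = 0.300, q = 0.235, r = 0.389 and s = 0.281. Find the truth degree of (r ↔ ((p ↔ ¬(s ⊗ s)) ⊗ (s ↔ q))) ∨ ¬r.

s ⊗ s = max(0, 0.281 + 0.281 − 1) = max(0, -0.438) = 0.000
¬(s ⊗ s) = 1 − 0.000 = 1.000
p ↔ ¬(s ⊗ s) = 1 − |0.300 − 1.000| = 1 − 0.700 = 0.300
s ↔ q = 1 − |0.281 − 0.235| = 1 − 0.046 = 0.954
(p ↔ ¬(s ⊗ s)) ⊗ (s ↔ q) = max(0, 0.300 + 0.954 − 1) = max(0, 0.254) = 0.254
r ↔ ((p ↔ ¬(s ⊗ s)) ⊗ (s ↔ q)) = 1 − |0.389 − 0.254| = 1 − 0.135 = 0.865
¬r = 1 − 0.389 = 0.611
(r ↔ ((p ↔ ¬(s ⊗ s)) ⊗ (s ↔ q))) ∨ ¬r = max(0.865, 0.611) = 0.865

0.865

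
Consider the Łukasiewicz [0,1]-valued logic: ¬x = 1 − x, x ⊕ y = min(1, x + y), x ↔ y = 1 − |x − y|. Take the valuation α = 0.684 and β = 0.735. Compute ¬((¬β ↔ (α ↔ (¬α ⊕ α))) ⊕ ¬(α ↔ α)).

0.419

¬β = 1 − 0.735 = 0.265
¬α = 1 − 0.684 = 0.316
¬α ⊕ α = min(1, 0.316 + 0.684) = min(1, 1.000) = 1.000
α ↔ (¬α ⊕ α) = 1 − |0.684 − 1.000| = 1 − 0.316 = 0.684
¬β ↔ (α ↔ (¬α ⊕ α)) = 1 − |0.265 − 0.684| = 1 − 0.419 = 0.581
α ↔ α = 1 − |0.684 − 0.684| = 1 − 0.000 = 1.000
¬(α ↔ α) = 1 − 1.000 = 0.000
(¬β ↔ (α ↔ (¬α ⊕ α))) ⊕ ¬(α ↔ α) = min(1, 0.581 + 0.000) = min(1, 0.581) = 0.581
¬((¬β ↔ (α ↔ (¬α ⊕ α))) ⊕ ¬(α ↔ α)) = 1 − 0.581 = 0.419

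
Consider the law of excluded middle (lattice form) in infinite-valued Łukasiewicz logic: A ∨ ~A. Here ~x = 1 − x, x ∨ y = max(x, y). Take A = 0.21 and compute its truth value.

~A = 1 − 0.21 = 0.79
A ∨ ~A = max(0.21, 0.79) = 0.79
(The value 0.79 < 1 shows this instance is not satisfied; not a Ł∞-tautology — its value is max(a, 1−a).)

0.79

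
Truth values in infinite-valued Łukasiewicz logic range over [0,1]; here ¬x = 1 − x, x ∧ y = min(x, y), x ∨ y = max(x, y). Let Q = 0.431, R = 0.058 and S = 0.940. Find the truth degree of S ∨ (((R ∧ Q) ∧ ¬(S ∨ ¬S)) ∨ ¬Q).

R ∧ Q = min(0.058, 0.431) = 0.058
¬S = 1 − 0.940 = 0.060
S ∨ ¬S = max(0.940, 0.060) = 0.940
¬(S ∨ ¬S) = 1 − 0.940 = 0.060
(R ∧ Q) ∧ ¬(S ∨ ¬S) = min(0.058, 0.060) = 0.058
¬Q = 1 − 0.431 = 0.569
((R ∧ Q) ∧ ¬(S ∨ ¬S)) ∨ ¬Q = max(0.058, 0.569) = 0.569
S ∨ (((R ∧ Q) ∧ ¬(S ∨ ¬S)) ∨ ¬Q) = max(0.940, 0.569) = 0.940

0.940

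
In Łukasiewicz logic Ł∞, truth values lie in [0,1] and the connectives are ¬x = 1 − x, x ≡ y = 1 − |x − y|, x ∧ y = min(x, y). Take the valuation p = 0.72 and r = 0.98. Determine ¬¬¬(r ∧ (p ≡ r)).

0.26

p ≡ r = 1 − |0.72 − 0.98| = 1 − 0.26 = 0.74
r ∧ (p ≡ r) = min(0.98, 0.74) = 0.74
¬(r ∧ (p ≡ r)) = 1 − 0.74 = 0.26
¬¬(r ∧ (p ≡ r)) = 1 − 0.26 = 0.74
¬¬¬(r ∧ (p ≡ r)) = 1 − 0.74 = 0.26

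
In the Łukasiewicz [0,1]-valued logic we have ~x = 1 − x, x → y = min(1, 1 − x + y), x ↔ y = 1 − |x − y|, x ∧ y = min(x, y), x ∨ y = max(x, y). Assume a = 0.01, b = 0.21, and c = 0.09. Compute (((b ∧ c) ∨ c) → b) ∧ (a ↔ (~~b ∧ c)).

0.92

b ∧ c = min(0.21, 0.09) = 0.09
(b ∧ c) ∨ c = max(0.09, 0.09) = 0.09
((b ∧ c) ∨ c) → b = min(1, 1 − 0.09 + 0.21) = min(1, 1.12) = 1.00
~b = 1 − 0.21 = 0.79
~~b = 1 − 0.79 = 0.21
~~b ∧ c = min(0.21, 0.09) = 0.09
a ↔ (~~b ∧ c) = 1 − |0.01 − 0.09| = 1 − 0.08 = 0.92
(((b ∧ c) ∨ c) → b) ∧ (a ↔ (~~b ∧ c)) = min(1.00, 0.92) = 0.92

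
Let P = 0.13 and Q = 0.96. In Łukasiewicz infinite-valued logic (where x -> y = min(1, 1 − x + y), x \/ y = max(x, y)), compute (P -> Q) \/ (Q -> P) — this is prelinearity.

P -> Q = min(1, 1 − 0.13 + 0.96) = min(1, 1.83) = 1.00
Q -> P = min(1, 1 − 0.96 + 0.13) = min(1, 0.17) = 0.17
(P -> Q) \/ (Q -> P) = max(1.00, 0.17) = 1.00
(As expected: a Ł∞-tautology — holds in every MV-chain.)

1.00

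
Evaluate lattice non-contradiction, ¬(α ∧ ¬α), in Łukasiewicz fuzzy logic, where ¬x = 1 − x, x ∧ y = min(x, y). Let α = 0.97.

0.97

¬α = 1 − 0.97 = 0.03
α ∧ ¬α = min(0.97, 0.03) = 0.03
¬(α ∧ ¬α) = 1 − 0.03 = 0.97
(The value 0.97 < 1 shows this instance is not satisfied; not a Ł∞-tautology — its value is 1 − min(a, 1−a).)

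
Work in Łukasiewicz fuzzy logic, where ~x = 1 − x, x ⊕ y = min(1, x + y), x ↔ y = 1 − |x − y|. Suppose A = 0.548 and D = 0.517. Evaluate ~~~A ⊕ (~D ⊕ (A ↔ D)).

~A = 1 − 0.548 = 0.452
~~A = 1 − 0.452 = 0.548
~~~A = 1 − 0.548 = 0.452
~D = 1 − 0.517 = 0.483
A ↔ D = 1 − |0.548 − 0.517| = 1 − 0.031 = 0.969
~D ⊕ (A ↔ D) = min(1, 0.483 + 0.969) = min(1, 1.452) = 1.000
~~~A ⊕ (~D ⊕ (A ↔ D)) = min(1, 0.452 + 1.000) = min(1, 1.452) = 1.000

1.000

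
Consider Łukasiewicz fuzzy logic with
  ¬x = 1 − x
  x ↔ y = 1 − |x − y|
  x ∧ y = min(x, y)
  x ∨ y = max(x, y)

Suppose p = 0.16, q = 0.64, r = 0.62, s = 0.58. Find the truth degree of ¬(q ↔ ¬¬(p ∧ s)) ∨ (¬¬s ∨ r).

0.62

p ∧ s = min(0.16, 0.58) = 0.16
¬(p ∧ s) = 1 − 0.16 = 0.84
¬¬(p ∧ s) = 1 − 0.84 = 0.16
q ↔ ¬¬(p ∧ s) = 1 − |0.64 − 0.16| = 1 − 0.48 = 0.52
¬(q ↔ ¬¬(p ∧ s)) = 1 − 0.52 = 0.48
¬s = 1 − 0.58 = 0.42
¬¬s = 1 − 0.42 = 0.58
¬¬s ∨ r = max(0.58, 0.62) = 0.62
¬(q ↔ ¬¬(p ∧ s)) ∨ (¬¬s ∨ r) = max(0.48, 0.62) = 0.62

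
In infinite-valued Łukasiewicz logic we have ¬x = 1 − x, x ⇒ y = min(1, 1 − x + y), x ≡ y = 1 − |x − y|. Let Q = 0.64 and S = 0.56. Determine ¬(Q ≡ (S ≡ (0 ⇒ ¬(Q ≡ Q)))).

Q ≡ Q = 1 − |0.64 − 0.64| = 1 − 0.00 = 1.00
¬(Q ≡ Q) = 1 − 1.00 = 0.00
0 ⇒ ¬(Q ≡ Q) = min(1, 1 − 0.00 + 0.00) = min(1, 1.00) = 1.00
S ≡ (0 ⇒ ¬(Q ≡ Q)) = 1 − |0.56 − 1.00| = 1 − 0.44 = 0.56
Q ≡ (S ≡ (0 ⇒ ¬(Q ≡ Q))) = 1 − |0.64 − 0.56| = 1 − 0.08 = 0.92
¬(Q ≡ (S ≡ (0 ⇒ ¬(Q ≡ Q)))) = 1 − 0.92 = 0.08

0.08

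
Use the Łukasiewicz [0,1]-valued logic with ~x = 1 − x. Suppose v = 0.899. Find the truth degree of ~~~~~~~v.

0.101

~v = 1 − 0.899 = 0.101
~~v = 1 − 0.101 = 0.899
~~~v = 1 − 0.899 = 0.101
~~~~v = 1 − 0.101 = 0.899
~~~~~v = 1 − 0.899 = 0.101
~~~~~~v = 1 − 0.101 = 0.899
~~~~~~~v = 1 − 0.899 = 0.101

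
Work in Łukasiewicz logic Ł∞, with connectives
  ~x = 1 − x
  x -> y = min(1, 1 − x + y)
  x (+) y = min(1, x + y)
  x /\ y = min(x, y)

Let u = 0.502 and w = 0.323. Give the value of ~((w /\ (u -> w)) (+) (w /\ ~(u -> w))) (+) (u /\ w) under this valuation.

u -> w = min(1, 1 − 0.502 + 0.323) = min(1, 0.821) = 0.821
w /\ (u -> w) = min(0.323, 0.821) = 0.323
~(u -> w) = 1 − 0.821 = 0.179
w /\ ~(u -> w) = min(0.323, 0.179) = 0.179
(w /\ (u -> w)) (+) (w /\ ~(u -> w)) = min(1, 0.323 + 0.179) = min(1, 0.502) = 0.502
~((w /\ (u -> w)) (+) (w /\ ~(u -> w))) = 1 − 0.502 = 0.498
u /\ w = min(0.502, 0.323) = 0.323
~((w /\ (u -> w)) (+) (w /\ ~(u -> w))) (+) (u /\ w) = min(1, 0.498 + 0.323) = min(1, 0.821) = 0.821

0.821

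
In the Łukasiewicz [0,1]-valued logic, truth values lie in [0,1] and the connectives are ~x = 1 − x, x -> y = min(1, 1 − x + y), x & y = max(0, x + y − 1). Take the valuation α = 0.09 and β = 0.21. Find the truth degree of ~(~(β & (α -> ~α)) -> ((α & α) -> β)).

~α = 1 − 0.09 = 0.91
α -> ~α = min(1, 1 − 0.09 + 0.91) = min(1, 1.82) = 1.00
β & (α -> ~α) = max(0, 0.21 + 1.00 − 1) = max(0, 0.21) = 0.21
~(β & (α -> ~α)) = 1 − 0.21 = 0.79
α & α = max(0, 0.09 + 0.09 − 1) = max(0, -0.82) = 0.00
(α & α) -> β = min(1, 1 − 0.00 + 0.21) = min(1, 1.21) = 1.00
~(β & (α -> ~α)) -> ((α & α) -> β) = min(1, 1 − 0.79 + 1.00) = min(1, 1.21) = 1.00
~(~(β & (α -> ~α)) -> ((α & α) -> β)) = 1 − 1.00 = 0.00

0.00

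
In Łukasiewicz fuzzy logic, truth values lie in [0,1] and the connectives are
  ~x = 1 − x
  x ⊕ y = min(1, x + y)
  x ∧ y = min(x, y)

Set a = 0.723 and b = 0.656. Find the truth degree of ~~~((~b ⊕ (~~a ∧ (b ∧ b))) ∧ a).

~b = 1 − 0.656 = 0.344
~a = 1 − 0.723 = 0.277
~~a = 1 − 0.277 = 0.723
b ∧ b = min(0.656, 0.656) = 0.656
~~a ∧ (b ∧ b) = min(0.723, 0.656) = 0.656
~b ⊕ (~~a ∧ (b ∧ b)) = min(1, 0.344 + 0.656) = min(1, 1.000) = 1.000
(~b ⊕ (~~a ∧ (b ∧ b))) ∧ a = min(1.000, 0.723) = 0.723
~((~b ⊕ (~~a ∧ (b ∧ b))) ∧ a) = 1 − 0.723 = 0.277
~~((~b ⊕ (~~a ∧ (b ∧ b))) ∧ a) = 1 − 0.277 = 0.723
~~~((~b ⊕ (~~a ∧ (b ∧ b))) ∧ a) = 1 − 0.723 = 0.277

0.277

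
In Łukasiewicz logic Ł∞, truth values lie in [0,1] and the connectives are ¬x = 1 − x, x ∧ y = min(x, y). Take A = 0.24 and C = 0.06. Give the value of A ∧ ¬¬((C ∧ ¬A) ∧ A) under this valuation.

¬A = 1 − 0.24 = 0.76
C ∧ ¬A = min(0.06, 0.76) = 0.06
(C ∧ ¬A) ∧ A = min(0.06, 0.24) = 0.06
¬((C ∧ ¬A) ∧ A) = 1 − 0.06 = 0.94
¬¬((C ∧ ¬A) ∧ A) = 1 − 0.94 = 0.06
A ∧ ¬¬((C ∧ ¬A) ∧ A) = min(0.24, 0.06) = 0.06

0.06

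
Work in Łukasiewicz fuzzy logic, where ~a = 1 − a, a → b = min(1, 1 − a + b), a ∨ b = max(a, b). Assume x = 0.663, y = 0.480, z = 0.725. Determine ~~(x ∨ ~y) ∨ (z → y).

~y = 1 − 0.480 = 0.520
x ∨ ~y = max(0.663, 0.520) = 0.663
~(x ∨ ~y) = 1 − 0.663 = 0.337
~~(x ∨ ~y) = 1 − 0.337 = 0.663
z → y = min(1, 1 − 0.725 + 0.480) = min(1, 0.755) = 0.755
~~(x ∨ ~y) ∨ (z → y) = max(0.663, 0.755) = 0.755

0.755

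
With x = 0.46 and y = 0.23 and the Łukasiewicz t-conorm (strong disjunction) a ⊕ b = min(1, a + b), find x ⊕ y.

x ⊕ y = min(1, 0.46 + 0.23) = min(1, 0.69) = 0.69
For comparison, the Gödel t-conorm max(a, b) would give 0.46.

0.69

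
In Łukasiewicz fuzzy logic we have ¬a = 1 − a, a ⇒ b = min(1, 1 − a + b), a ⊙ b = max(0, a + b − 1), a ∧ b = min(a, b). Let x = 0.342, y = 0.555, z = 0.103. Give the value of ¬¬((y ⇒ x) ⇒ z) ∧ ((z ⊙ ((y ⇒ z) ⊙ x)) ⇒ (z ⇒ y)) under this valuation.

y ⇒ x = min(1, 1 − 0.555 + 0.342) = min(1, 0.787) = 0.787
(y ⇒ x) ⇒ z = min(1, 1 − 0.787 + 0.103) = min(1, 0.316) = 0.316
¬((y ⇒ x) ⇒ z) = 1 − 0.316 = 0.684
¬¬((y ⇒ x) ⇒ z) = 1 − 0.684 = 0.316
y ⇒ z = min(1, 1 − 0.555 + 0.103) = min(1, 0.548) = 0.548
(y ⇒ z) ⊙ x = max(0, 0.548 + 0.342 − 1) = max(0, -0.110) = 0.000
z ⊙ ((y ⇒ z) ⊙ x) = max(0, 0.103 + 0.000 − 1) = max(0, -0.897) = 0.000
z ⇒ y = min(1, 1 − 0.103 + 0.555) = min(1, 1.452) = 1.000
(z ⊙ ((y ⇒ z) ⊙ x)) ⇒ (z ⇒ y) = min(1, 1 − 0.000 + 1.000) = min(1, 2.000) = 1.000
¬¬((y ⇒ x) ⇒ z) ∧ ((z ⊙ ((y ⇒ z) ⊙ x)) ⇒ (z ⇒ y)) = min(0.316, 1.000) = 0.316

0.316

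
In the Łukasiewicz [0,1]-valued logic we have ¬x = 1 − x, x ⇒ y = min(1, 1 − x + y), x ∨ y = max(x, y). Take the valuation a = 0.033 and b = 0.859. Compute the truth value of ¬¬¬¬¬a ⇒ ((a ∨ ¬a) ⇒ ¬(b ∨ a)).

¬a = 1 − 0.033 = 0.967
¬¬a = 1 − 0.967 = 0.033
¬¬¬a = 1 − 0.033 = 0.967
¬¬¬¬a = 1 − 0.967 = 0.033
¬¬¬¬¬a = 1 − 0.033 = 0.967
a ∨ ¬a = max(0.033, 0.967) = 0.967
b ∨ a = max(0.859, 0.033) = 0.859
¬(b ∨ a) = 1 − 0.859 = 0.141
(a ∨ ¬a) ⇒ ¬(b ∨ a) = min(1, 1 − 0.967 + 0.141) = min(1, 0.174) = 0.174
¬¬¬¬¬a ⇒ ((a ∨ ¬a) ⇒ ¬(b ∨ a)) = min(1, 1 − 0.967 + 0.174) = min(1, 0.207) = 0.207

0.207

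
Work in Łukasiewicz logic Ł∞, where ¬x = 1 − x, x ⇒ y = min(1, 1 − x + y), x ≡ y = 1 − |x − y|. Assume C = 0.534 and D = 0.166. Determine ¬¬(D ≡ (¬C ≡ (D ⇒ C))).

0.700

¬C = 1 − 0.534 = 0.466
D ⇒ C = min(1, 1 − 0.166 + 0.534) = min(1, 1.368) = 1.000
¬C ≡ (D ⇒ C) = 1 − |0.466 − 1.000| = 1 − 0.534 = 0.466
D ≡ (¬C ≡ (D ⇒ C)) = 1 − |0.166 − 0.466| = 1 − 0.300 = 0.700
¬(D ≡ (¬C ≡ (D ⇒ C))) = 1 − 0.700 = 0.300
¬¬(D ≡ (¬C ≡ (D ⇒ C))) = 1 − 0.300 = 0.700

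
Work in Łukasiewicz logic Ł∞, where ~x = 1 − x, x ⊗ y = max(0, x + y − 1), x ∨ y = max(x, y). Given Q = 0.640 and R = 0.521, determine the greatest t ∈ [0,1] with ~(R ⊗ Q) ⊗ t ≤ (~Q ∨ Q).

R ⊗ Q = max(0, 0.521 + 0.640 − 1) = max(0, 0.161) = 0.161
~(R ⊗ Q) = 1 − 0.161 = 0.839
So the left factor is ~(R ⊗ Q) = 0.839.
~Q = 1 − 0.640 = 0.360
~Q ∨ Q = max(0.360, 0.640) = 0.640
So the right-hand bound is ~Q ∨ Q = 0.640.
The residuum of the Łukasiewicz t-norm gives the supremum: min(1, 1 − 0.839 + 0.640).
1 − 0.839 + 0.640 = 0.801, so t = min(1, 0.801) = 0.801.
Check: 0.839 ⊗ 0.801 = max(0, 0.640) = 0.640 ≤ 0.640.

0.801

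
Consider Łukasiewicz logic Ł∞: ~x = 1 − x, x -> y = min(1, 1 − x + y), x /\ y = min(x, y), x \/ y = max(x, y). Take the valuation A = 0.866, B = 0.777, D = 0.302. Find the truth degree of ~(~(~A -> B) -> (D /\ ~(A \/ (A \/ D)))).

0.000

~A = 1 − 0.866 = 0.134
~A -> B = min(1, 1 − 0.134 + 0.777) = min(1, 1.643) = 1.000
~(~A -> B) = 1 − 1.000 = 0.000
A \/ D = max(0.866, 0.302) = 0.866
A \/ (A \/ D) = max(0.866, 0.866) = 0.866
~(A \/ (A \/ D)) = 1 − 0.866 = 0.134
D /\ ~(A \/ (A \/ D)) = min(0.302, 0.134) = 0.134
~(~A -> B) -> (D /\ ~(A \/ (A \/ D))) = min(1, 1 − 0.000 + 0.134) = min(1, 1.134) = 1.000
~(~(~A -> B) -> (D /\ ~(A \/ (A \/ D)))) = 1 − 1.000 = 0.000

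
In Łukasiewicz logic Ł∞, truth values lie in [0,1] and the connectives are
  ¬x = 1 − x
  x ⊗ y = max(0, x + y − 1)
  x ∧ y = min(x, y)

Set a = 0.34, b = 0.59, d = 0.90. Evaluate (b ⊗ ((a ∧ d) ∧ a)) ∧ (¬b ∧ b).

a ∧ d = min(0.34, 0.90) = 0.34
(a ∧ d) ∧ a = min(0.34, 0.34) = 0.34
b ⊗ ((a ∧ d) ∧ a) = max(0, 0.59 + 0.34 − 1) = max(0, -0.07) = 0.00
¬b = 1 − 0.59 = 0.41
¬b ∧ b = min(0.41, 0.59) = 0.41
(b ⊗ ((a ∧ d) ∧ a)) ∧ (¬b ∧ b) = min(0.00, 0.41) = 0.00

0.00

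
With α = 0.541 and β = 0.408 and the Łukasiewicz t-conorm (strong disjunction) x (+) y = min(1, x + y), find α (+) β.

α (+) β = min(1, 0.541 + 0.408) = min(1, 0.949) = 0.949
For comparison, the Gödel t-conorm max(x, y) would give 0.541.

0.949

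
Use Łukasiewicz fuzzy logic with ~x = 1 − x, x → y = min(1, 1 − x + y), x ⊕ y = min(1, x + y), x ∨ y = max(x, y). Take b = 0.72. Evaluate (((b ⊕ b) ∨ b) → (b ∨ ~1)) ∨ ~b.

0.72

b ⊕ b = min(1, 0.72 + 0.72) = min(1, 1.44) = 1.00
(b ⊕ b) ∨ b = max(1.00, 0.72) = 1.00
~1 = 1 − 1.00 = 0.00
b ∨ ~1 = max(0.72, 0.00) = 0.72
((b ⊕ b) ∨ b) → (b ∨ ~1) = min(1, 1 − 1.00 + 0.72) = min(1, 0.72) = 0.72
~b = 1 − 0.72 = 0.28
(((b ⊕ b) ∨ b) → (b ∨ ~1)) ∨ ~b = max(0.72, 0.28) = 0.72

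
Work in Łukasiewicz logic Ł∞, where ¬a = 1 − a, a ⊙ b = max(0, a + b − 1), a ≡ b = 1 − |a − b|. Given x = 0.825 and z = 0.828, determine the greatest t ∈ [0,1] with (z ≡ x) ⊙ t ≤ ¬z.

0.175

z ≡ x = 1 − |0.828 − 0.825| = 1 − 0.003 = 0.997
So the left factor is z ≡ x = 0.997.
¬z = 1 − 0.828 = 0.172
So the right-hand bound is ¬z = 0.172.
The residuum of the Łukasiewicz t-norm gives the supremum: min(1, 1 − 0.997 + 0.172).
1 − 0.997 + 0.172 = 0.175, so t = min(1, 0.175) = 0.175.
Check: 0.997 ⊙ 0.175 = max(0, 0.172) = 0.172 ≤ 0.172.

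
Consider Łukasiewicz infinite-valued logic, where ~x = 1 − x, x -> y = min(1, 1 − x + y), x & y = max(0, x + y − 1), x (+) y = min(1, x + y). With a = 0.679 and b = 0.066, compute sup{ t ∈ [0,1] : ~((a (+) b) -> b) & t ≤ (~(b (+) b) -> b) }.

0.519

a (+) b = min(1, 0.679 + 0.066) = min(1, 0.745) = 0.745
(a (+) b) -> b = min(1, 1 − 0.745 + 0.066) = min(1, 0.321) = 0.321
~((a (+) b) -> b) = 1 − 0.321 = 0.679
So the left factor is ~((a (+) b) -> b) = 0.679.
b (+) b = min(1, 0.066 + 0.066) = min(1, 0.132) = 0.132
~(b (+) b) = 1 − 0.132 = 0.868
~(b (+) b) -> b = min(1, 1 − 0.868 + 0.066) = min(1, 0.198) = 0.198
So the right-hand bound is ~(b (+) b) -> b = 0.198.
The residuum of the Łukasiewicz t-norm gives the supremum: min(1, 1 − 0.679 + 0.198).
1 − 0.679 + 0.198 = 0.519, so t = min(1, 0.519) = 0.519.
Check: 0.679 & 0.519 = max(0, 0.198) = 0.198 ≤ 0.198.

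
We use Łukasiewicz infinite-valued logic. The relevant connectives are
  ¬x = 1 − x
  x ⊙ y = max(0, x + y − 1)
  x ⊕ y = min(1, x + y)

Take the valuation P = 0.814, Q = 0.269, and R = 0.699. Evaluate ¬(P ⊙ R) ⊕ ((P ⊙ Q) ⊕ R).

P ⊙ R = max(0, 0.814 + 0.699 − 1) = max(0, 0.513) = 0.513
¬(P ⊙ R) = 1 − 0.513 = 0.487
P ⊙ Q = max(0, 0.814 + 0.269 − 1) = max(0, 0.083) = 0.083
(P ⊙ Q) ⊕ R = min(1, 0.083 + 0.699) = min(1, 0.782) = 0.782
¬(P ⊙ R) ⊕ ((P ⊙ Q) ⊕ R) = min(1, 0.487 + 0.782) = min(1, 1.269) = 1.000

1.000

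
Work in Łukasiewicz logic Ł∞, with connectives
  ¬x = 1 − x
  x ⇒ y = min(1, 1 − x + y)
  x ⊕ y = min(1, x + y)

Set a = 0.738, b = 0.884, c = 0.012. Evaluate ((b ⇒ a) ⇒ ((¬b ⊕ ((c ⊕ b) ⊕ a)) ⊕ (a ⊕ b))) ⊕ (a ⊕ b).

b ⇒ a = min(1, 1 − 0.884 + 0.738) = min(1, 0.854) = 0.854
¬b = 1 − 0.884 = 0.116
c ⊕ b = min(1, 0.012 + 0.884) = min(1, 0.896) = 0.896
(c ⊕ b) ⊕ a = min(1, 0.896 + 0.738) = min(1, 1.634) = 1.000
¬b ⊕ ((c ⊕ b) ⊕ a) = min(1, 0.116 + 1.000) = min(1, 1.116) = 1.000
a ⊕ b = min(1, 0.738 + 0.884) = min(1, 1.622) = 1.000
(¬b ⊕ ((c ⊕ b) ⊕ a)) ⊕ (a ⊕ b) = min(1, 1.000 + 1.000) = min(1, 2.000) = 1.000
(b ⇒ a) ⇒ ((¬b ⊕ ((c ⊕ b) ⊕ a)) ⊕ (a ⊕ b)) = min(1, 1 − 0.854 + 1.000) = min(1, 1.146) = 1.000
((b ⇒ a) ⇒ ((¬b ⊕ ((c ⊕ b) ⊕ a)) ⊕ (a ⊕ b))) ⊕ (a ⊕ b) = min(1, 1.000 + 1.000) = min(1, 2.000) = 1.000

1.000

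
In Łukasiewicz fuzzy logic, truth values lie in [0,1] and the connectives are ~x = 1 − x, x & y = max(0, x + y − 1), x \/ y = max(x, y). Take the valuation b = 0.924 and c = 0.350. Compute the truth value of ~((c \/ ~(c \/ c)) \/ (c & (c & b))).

0.350

c \/ c = max(0.350, 0.350) = 0.350
~(c \/ c) = 1 − 0.350 = 0.650
c \/ ~(c \/ c) = max(0.350, 0.650) = 0.650
c & b = max(0, 0.350 + 0.924 − 1) = max(0, 0.274) = 0.274
c & (c & b) = max(0, 0.350 + 0.274 − 1) = max(0, -0.376) = 0.000
(c \/ ~(c \/ c)) \/ (c & (c & b)) = max(0.650, 0.000) = 0.650
~((c \/ ~(c \/ c)) \/ (c & (c & b))) = 1 − 0.650 = 0.350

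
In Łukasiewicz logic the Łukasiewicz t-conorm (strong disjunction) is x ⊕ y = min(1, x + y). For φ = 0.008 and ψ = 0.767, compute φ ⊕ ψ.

φ ⊕ ψ = min(1, 0.008 + 0.767) = min(1, 0.775) = 0.775
For comparison, the Gödel t-conorm max(x, y) would give 0.767.

0.775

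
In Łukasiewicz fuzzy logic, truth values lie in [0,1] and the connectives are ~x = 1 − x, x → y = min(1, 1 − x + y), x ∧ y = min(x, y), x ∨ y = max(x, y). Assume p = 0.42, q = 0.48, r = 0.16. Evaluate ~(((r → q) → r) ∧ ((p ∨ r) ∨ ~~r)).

0.84

r → q = min(1, 1 − 0.16 + 0.48) = min(1, 1.32) = 1.00
(r → q) → r = min(1, 1 − 1.00 + 0.16) = min(1, 0.16) = 0.16
p ∨ r = max(0.42, 0.16) = 0.42
~r = 1 − 0.16 = 0.84
~~r = 1 − 0.84 = 0.16
(p ∨ r) ∨ ~~r = max(0.42, 0.16) = 0.42
((r → q) → r) ∧ ((p ∨ r) ∨ ~~r) = min(0.16, 0.42) = 0.16
~(((r → q) → r) ∧ ((p ∨ r) ∨ ~~r)) = 1 − 0.16 = 0.84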